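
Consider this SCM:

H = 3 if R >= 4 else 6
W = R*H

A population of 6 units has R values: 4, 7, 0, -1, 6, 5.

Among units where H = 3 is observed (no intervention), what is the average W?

16.5

Conditioning on H=3 selects the 4 unit(s) with R ∈ {4, 7, 6, 5}. Their W values: 12, 21, 18, 15. Mean = 16.5.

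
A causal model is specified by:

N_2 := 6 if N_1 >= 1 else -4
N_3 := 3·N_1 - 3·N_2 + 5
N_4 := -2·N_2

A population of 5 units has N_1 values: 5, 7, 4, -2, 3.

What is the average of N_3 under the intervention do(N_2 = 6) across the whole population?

Every unit gets N_2=6 under the intervention. N_3 values become 2, 8, -1, -19, -4; E[N_3|do(N_2=6)] = -2.8.

-2.8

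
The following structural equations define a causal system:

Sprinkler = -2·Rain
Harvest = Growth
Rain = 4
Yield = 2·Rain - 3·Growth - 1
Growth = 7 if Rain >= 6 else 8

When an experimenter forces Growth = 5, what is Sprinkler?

Under do(Growth=5), the mechanism Growth = 7 if Rain >= 6 else 8 is discarded; Growth is fixed at 5.
Since Sprinkler is not a descendant of the intervened variable, it is unaffected.
Sprinkler = -2·Rain  [with Rain=4]  = -8

-8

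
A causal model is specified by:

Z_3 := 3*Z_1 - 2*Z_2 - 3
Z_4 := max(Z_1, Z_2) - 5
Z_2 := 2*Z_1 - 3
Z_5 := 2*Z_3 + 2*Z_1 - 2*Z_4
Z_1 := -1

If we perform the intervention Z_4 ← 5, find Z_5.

-4

Intervening sets Z_4 = 5 and removes its equation (Z_4 := max(Z_1, Z_2) - 5).
Z_2 = 2*Z_1 - 3  [with Z_1=-1]  = -5
Z_3 = 3*Z_1 - 2*Z_2 - 3  [with Z_1=-1, Z_2=-5]  = 4
Z_5 = 2*Z_3 + 2*Z_1 - 2*Z_4  [with Z_3=4, Z_1=-1, Z_4=5]  = -4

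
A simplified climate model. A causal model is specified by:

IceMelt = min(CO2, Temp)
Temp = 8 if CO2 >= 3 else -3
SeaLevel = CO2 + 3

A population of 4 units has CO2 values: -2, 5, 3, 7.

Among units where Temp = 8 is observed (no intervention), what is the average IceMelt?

5

E[IceMelt|Temp=8] averages over only the 3 units with Temp=8 (CO2 = 5, 3, 7): IceMelt = 5, 3, 7, mean 5.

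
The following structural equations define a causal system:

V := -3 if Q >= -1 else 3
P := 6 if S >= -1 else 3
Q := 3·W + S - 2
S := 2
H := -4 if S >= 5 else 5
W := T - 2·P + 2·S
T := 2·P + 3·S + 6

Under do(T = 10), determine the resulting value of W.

The intervention breaks the incoming arrows to T: T := 2·P + 3·S + 6 no longer applies, and T = 10.
P = 6 if S >= -1 else 3  [with S=2]  = 6
W = T - 2·P + 2·S  [with T=10, P=6, S=2]  = 2

2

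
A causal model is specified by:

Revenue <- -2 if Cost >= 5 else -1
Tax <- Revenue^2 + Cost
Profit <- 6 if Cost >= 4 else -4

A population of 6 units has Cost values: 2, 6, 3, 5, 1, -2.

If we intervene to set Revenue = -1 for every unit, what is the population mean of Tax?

3.5

do(Revenue=-1) breaks Revenue's dependence on Cost. With Revenue=-1 fixed, Tax across the units is 3, 7, 4, 6, 2, -1, mean 3.5.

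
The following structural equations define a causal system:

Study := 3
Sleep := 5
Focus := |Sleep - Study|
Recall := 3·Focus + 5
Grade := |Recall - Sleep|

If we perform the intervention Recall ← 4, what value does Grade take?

1

Intervening sets Recall = 4 and removes its equation (Recall := 3·Focus + 5).
Grade = |Recall - Sleep|  [with Recall=4, Sleep=5]  = 1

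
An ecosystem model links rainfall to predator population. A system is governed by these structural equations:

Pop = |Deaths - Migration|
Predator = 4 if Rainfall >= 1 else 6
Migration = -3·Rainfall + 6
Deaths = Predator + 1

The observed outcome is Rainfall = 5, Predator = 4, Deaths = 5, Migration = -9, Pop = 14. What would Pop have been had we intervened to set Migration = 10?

5

Intervening sets Migration = 10 and removes its equation (Migration = -3·Rainfall + 6).
Predator = 4 if Rainfall >= 1 else 6  [with Rainfall=5]  = 4
Deaths = Predator + 1  [with Predator=4]  = 5
Pop = |Deaths - Migration|  [with Deaths=5, Migration=10]  = 5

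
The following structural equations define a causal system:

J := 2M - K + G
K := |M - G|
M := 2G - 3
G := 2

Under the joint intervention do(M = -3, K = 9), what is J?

-13

Setting M = -3, K = 9 by intervention discards those variables' equations.
J = 2M - K + G  [with M=-3, K=9, G=2]  = -13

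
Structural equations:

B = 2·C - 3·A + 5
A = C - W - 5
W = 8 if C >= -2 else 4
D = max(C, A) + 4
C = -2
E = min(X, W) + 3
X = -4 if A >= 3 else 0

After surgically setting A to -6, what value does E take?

3

The intervention breaks the incoming arrows to A: A = C - W - 5 no longer applies, and A = -6.
W = 8 if C >= -2 else 4  [with C=-2]  = 8
X = -4 if A >= 3 else 0  [with A=-6]  = 0
E = min(X, W) + 3  [with X=0, W=8]  = 3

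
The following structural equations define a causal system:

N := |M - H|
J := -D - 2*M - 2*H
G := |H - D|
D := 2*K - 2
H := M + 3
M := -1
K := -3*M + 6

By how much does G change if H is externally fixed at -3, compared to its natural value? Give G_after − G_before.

5

Under do(H=-3), the mechanism H := M + 3 is discarded; H is fixed at -3.
K = -3*M + 6  [with M=-1]  = 9
D = 2*K - 2  [with K=9]  = 16
G = |H - D|  [with H=-3, D=16]  = 19
Without intervention: H = M + 3  [with M=-1]  = 2; K = -3*M + 6  [with M=-1]  = 9; D = 2*K - 2  [with K=9]  = 16; G = |H - D|  [with H=2, D=16]  = 14.
Change = 19 − 14 = 5.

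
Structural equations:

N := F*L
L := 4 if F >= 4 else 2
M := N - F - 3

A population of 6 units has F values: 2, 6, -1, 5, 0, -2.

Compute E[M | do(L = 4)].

The intervention sets L=4 in all 6 units regardless of F. Recomputing M per unit gives 3, 15, -6, 12, -3, -9; average 2.

2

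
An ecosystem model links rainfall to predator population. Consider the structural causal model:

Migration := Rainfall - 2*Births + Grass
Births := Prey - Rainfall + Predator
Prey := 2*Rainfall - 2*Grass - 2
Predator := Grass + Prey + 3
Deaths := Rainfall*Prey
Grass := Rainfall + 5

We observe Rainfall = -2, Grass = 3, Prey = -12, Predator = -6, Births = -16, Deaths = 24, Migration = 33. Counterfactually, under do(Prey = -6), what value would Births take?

do(Prey=-6) replaces the equation Prey := 2*Rainfall - 2*Grass - 2 with the constant Prey = -6.
Grass = Rainfall + 5  [with Rainfall=-2]  = 3
Predator = Grass + Prey + 3  [with Grass=3, Prey=-6]  = 0
Births = Prey - Rainfall + Predator  [with Prey=-6, Rainfall=-2, Predator=0]  = -4

-4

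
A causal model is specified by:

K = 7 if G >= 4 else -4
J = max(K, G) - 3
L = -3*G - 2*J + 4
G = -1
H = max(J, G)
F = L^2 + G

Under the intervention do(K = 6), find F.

do(K=6) replaces the equation K = 7 if G >= 4 else -4 with the constant K = 6.
J = max(K, G) - 3  [with K=6, G=-1]  = 3
L = -3*G - 2*J + 4  [with G=-1, J=3]  = 1
F = L^2 + G  [with L=1, G=-1]  = 0

0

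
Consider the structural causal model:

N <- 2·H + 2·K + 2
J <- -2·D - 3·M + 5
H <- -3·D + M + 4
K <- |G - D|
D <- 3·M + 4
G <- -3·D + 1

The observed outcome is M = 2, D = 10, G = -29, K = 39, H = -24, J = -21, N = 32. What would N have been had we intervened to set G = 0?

The intervention breaks the incoming arrows to G: G <- -3·D + 1 no longer applies, and G = 0.
D = 3·M + 4  [with M=2]  = 10
K = |G - D|  [with G=0, D=10]  = 10
H = -3·D + M + 4  [with D=10, M=2]  = -24
N = 2·H + 2·K + 2  [with H=-24, K=10]  = -26

-26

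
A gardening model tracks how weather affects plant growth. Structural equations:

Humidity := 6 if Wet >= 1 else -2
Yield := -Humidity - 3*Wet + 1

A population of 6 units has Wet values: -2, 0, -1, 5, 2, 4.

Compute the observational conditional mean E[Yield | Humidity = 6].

-16

E[Yield|Humidity=6] averages over only the 3 units with Humidity=6 (Wet = 5, 2, 4): Yield = -20, -11, -17, mean -16.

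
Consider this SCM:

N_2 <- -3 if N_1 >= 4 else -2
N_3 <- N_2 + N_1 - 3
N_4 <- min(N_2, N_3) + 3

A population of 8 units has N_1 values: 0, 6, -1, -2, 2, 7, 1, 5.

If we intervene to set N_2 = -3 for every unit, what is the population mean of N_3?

-3.75

The intervention sets N_2=-3 in all 8 units regardless of N_1. Recomputing N_3 per unit gives -6, 0, -7, -8, -4, 1, -5, -1; average -3.75.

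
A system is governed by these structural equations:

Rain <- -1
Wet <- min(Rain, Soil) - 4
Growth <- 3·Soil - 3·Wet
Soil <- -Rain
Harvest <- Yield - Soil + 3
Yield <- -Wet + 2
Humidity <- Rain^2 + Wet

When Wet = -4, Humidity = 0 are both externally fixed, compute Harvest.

8

Under do(Wet = -4, Humidity = 0), each intervened variable's structural equation is replaced by its fixed value.
Soil = -Rain  [with Rain=-1]  = 1
Yield = -Wet + 2  [with Wet=-4]  = 6
Harvest = Yield - Soil + 3  [with Yield=6, Soil=1]  = 8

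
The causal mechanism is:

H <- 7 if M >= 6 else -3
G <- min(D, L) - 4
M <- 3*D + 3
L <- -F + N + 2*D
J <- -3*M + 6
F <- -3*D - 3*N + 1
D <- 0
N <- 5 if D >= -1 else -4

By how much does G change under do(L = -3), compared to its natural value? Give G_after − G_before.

Under do(L=-3), the mechanism L <- -F + N + 2*D is discarded; L is fixed at -3.
G = min(D, L) - 4  [with D=0, L=-3]  = -7
Without intervention: N = 5 if D >= -1 else -4  [with D=0]  = 5; F = -3*D - 3*N + 1  [with D=0, N=5]  = -14; L = -F + N + 2*D  [with F=-14, N=5, D=0]  = 19; G = min(D, L) - 4  [with D=0, L=19]  = -4.
Change = -7 − (-4) = -3.

-3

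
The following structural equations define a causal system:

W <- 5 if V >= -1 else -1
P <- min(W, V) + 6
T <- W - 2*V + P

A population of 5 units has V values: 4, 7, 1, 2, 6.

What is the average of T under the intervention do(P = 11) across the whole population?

Under do(P=11), P's equation is replaced by P=11 for every unit. Per-unit T: 8, 2, 14, 12, 4. Mean = 8.

8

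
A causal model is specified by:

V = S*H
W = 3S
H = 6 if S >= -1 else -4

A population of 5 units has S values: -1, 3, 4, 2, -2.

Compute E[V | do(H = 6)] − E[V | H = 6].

Under do(H=6), H's equation is replaced by H=6 for every unit. Per-unit V: -6, 18, 24, 12, -12. Mean = 7.2.
Conditioning on H=6 selects the 4 unit(s) with S ∈ {-1, 3, 4, 2}. Their V values: -6, 18, 24, 12. Mean = 12.
Difference = 7.2 − 12 = -4.8.

-4.8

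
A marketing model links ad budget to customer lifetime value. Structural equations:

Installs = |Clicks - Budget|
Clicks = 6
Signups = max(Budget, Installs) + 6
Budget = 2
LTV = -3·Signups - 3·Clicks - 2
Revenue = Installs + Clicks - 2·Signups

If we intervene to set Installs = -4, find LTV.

The intervention breaks the incoming arrows to Installs: Installs = |Clicks - Budget| no longer applies, and Installs = -4.
Signups = max(Budget, Installs) + 6  [with Budget=2, Installs=-4]  = 8
LTV = -3·Signups - 3·Clicks - 2  [with Signups=8, Clicks=6]  = -44

-44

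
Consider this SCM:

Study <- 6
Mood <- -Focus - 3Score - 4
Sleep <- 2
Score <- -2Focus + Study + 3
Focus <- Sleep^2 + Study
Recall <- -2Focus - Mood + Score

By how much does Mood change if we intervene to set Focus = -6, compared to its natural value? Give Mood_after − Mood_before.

do(Focus=-6) replaces the equation Focus <- Sleep^2 + Study with the constant Focus = -6.
Score = -2Focus + Study + 3  [with Focus=-6, Study=6]  = 21
Mood = -Focus - 3Score - 4  [with Focus=-6, Score=21]  = -61
Without intervention: Focus = Sleep^2 + Study  [with Sleep=2, Study=6]  = 10; Score = -2Focus + Study + 3  [with Focus=10, Study=6]  = -11; Mood = -Focus - 3Score - 4  [with Focus=10, Score=-11]  = 19.
Change = -61 − 19 = -80.

-80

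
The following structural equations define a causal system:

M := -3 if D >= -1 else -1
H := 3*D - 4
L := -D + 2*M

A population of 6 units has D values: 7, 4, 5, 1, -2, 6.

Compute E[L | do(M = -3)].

-9.5

Every unit gets M=-3 under the intervention. L values become -13, -10, -11, -7, -4, -12; E[L|do(M=-3)] = -9.5.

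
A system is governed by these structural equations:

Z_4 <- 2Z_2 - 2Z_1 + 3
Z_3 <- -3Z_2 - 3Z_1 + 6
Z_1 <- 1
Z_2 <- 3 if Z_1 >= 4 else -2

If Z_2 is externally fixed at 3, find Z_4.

7

Under do(Z_2=3), the mechanism Z_2 <- 3 if Z_1 >= 4 else -2 is discarded; Z_2 is fixed at 3.
Z_4 = 2Z_2 - 2Z_1 + 3  [with Z_2=3, Z_1=1]  = 7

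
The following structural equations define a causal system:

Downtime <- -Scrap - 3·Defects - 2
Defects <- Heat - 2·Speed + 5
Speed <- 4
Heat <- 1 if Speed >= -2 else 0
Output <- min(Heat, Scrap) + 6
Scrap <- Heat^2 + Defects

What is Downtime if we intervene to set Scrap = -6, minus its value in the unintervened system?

Under do(Scrap=-6), the mechanism Scrap <- Heat^2 + Defects is discarded; Scrap is fixed at -6.
Heat = 1 if Speed >= -2 else 0  [with Speed=4]  = 1
Defects = Heat - 2·Speed + 5  [with Heat=1, Speed=4]  = -2
Downtime = -Scrap - 3·Defects - 2  [with Scrap=-6, Defects=-2]  = 10
Without intervention: Heat = 1 if Speed >= -2 else 0  [with Speed=4]  = 1; Defects = Heat - 2·Speed + 5  [with Heat=1, Speed=4]  = -2; Scrap = Heat^2 + Defects  [with Heat=1, Defects=-2]  = -1; Downtime = -Scrap - 3·Defects - 2  [with Scrap=-1, Defects=-2]  = 5.
Change = 10 − 5 = 5.

5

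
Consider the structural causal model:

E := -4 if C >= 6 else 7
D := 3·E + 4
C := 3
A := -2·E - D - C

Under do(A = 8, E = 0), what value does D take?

Setting A = 8, E = 0 by intervention discards those variables' equations.
D = 3·E + 4  [with E=0]  = 4

4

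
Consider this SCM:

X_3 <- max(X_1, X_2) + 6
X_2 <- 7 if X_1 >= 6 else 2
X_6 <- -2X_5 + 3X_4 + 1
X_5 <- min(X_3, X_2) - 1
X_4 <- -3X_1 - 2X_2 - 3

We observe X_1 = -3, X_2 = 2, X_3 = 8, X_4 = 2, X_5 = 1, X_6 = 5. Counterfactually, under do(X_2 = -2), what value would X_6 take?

37

Under do(X_2=-2), the mechanism X_2 <- 7 if X_1 >= 6 else 2 is discarded; X_2 is fixed at -2.
X_3 = max(X_1, X_2) + 6  [with X_1=-3, X_2=-2]  = 4
X_4 = -3X_1 - 2X_2 - 3  [with X_1=-3, X_2=-2]  = 10
X_5 = min(X_3, X_2) - 1  [with X_3=4, X_2=-2]  = -3
X_6 = -2X_5 + 3X_4 + 1  [with X_5=-3, X_4=10]  = 37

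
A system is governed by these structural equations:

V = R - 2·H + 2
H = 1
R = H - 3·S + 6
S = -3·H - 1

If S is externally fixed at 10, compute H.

1

Under do(S=10), the mechanism S = -3·H - 1 is discarded; S is fixed at 10.
H is not downstream of the intervention, so its value is determined by the original equations.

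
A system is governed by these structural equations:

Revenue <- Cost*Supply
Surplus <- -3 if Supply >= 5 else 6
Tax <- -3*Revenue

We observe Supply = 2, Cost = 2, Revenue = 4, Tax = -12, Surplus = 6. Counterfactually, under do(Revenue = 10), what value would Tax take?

-30

The intervention breaks the incoming arrows to Revenue: Revenue <- Cost*Supply no longer applies, and Revenue = 10.
Tax = -3*Revenue  [with Revenue=10]  = -30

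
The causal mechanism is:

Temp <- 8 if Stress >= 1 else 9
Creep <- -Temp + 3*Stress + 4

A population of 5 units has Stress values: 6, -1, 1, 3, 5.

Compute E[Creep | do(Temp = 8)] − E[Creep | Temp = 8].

-2.85

The intervention sets Temp=8 in all 5 units regardless of Stress. Recomputing Creep per unit gives 14, -7, -1, 5, 11; average 4.4.
E[Creep|Temp=8] averages over only the 4 units with Temp=8 (Stress = 6, 1, 3, 5): Creep = 14, -1, 5, 11, mean 7.25.
Difference = 4.4 − 7.25 = -2.85.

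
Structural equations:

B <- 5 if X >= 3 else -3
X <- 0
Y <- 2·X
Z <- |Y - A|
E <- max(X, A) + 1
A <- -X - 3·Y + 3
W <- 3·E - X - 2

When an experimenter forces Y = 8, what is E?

Under do(Y=8), the mechanism Y <- 2·X is discarded; Y is fixed at 8.
A = -X - 3·Y + 3  [with X=0, Y=8]  = -21
E = max(X, A) + 1  [with X=0, A=-21]  = 1

1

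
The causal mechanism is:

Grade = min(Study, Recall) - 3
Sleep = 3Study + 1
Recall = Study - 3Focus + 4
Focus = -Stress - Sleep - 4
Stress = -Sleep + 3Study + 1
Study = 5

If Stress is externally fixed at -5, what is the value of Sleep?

16

Under do(Stress=-5), the mechanism Stress = -Sleep + 3Study + 1 is discarded; Stress is fixed at -5.
Since Sleep is not a descendant of the intervened variable, it is unaffected.
Sleep = 3Study + 1  [with Study=5]  = 16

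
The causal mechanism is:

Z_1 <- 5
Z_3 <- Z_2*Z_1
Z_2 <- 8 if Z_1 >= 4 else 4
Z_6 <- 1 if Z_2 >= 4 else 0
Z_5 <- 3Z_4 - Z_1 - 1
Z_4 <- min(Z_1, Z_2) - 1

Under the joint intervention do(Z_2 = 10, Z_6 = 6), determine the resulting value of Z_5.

Setting Z_2 = 10, Z_6 = 6 by intervention discards those variables' equations.
Z_4 = min(Z_1, Z_2) - 1  [with Z_1=5, Z_2=10]  = 4
Z_5 = 3Z_4 - Z_1 - 1  [with Z_4=4, Z_1=5]  = 6

6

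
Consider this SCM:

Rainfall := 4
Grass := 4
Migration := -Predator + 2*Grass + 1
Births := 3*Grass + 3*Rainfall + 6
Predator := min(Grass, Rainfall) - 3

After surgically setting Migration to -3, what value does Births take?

30

The intervention breaks the incoming arrows to Migration: Migration := -Predator + 2*Grass + 1 no longer applies, and Migration = -3.
Since Births is not a descendant of the intervened variable, it is unaffected.
Births = 3*Grass + 3*Rainfall + 6  [with Grass=4, Rainfall=4]  = 30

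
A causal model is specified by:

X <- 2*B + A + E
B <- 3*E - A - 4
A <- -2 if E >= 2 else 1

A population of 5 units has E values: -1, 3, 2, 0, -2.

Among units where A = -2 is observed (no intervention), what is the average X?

Observing A=-2 restricts to units where A's equation naturally yields -2: E ∈ {3, 2}. In that subpopulation X = 15, 8, mean 11.5.

11.5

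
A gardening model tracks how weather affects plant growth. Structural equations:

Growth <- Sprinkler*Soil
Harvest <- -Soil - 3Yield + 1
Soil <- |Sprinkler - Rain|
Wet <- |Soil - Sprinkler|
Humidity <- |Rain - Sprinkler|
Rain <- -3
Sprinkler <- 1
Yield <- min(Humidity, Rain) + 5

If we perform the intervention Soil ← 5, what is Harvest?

The intervention breaks the incoming arrows to Soil: Soil <- |Sprinkler - Rain| no longer applies, and Soil = 5.
Humidity = |Rain - Sprinkler|  [with Rain=-3, Sprinkler=1]  = 4
Yield = min(Humidity, Rain) + 5  [with Humidity=4, Rain=-3]  = 2
Harvest = -Soil - 3Yield + 1  [with Soil=5, Yield=2]  = -10

-10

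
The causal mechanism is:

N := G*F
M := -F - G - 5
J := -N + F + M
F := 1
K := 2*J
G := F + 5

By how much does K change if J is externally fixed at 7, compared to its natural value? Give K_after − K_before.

48

The intervention breaks the incoming arrows to J: J := -N + F + M no longer applies, and J = 7.
K = 2*J  [with J=7]  = 14
Without intervention: G = F + 5  [with F=1]  = 6; N = G*F  [with G=6, F=1]  = 6; M = -F - G - 5  [with F=1, G=6]  = -12; J = -N + F + M  [with N=6, F=1, M=-12]  = -17; K = 2*J  [with J=-17]  = -34.
Change = 14 − (-34) = 48.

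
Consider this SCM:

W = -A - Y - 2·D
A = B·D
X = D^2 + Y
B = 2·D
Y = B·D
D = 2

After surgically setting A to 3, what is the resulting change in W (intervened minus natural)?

Intervening sets A = 3 and removes its equation (A = B·D).
B = 2·D  [with D=2]  = 4
Y = B·D  [with B=4, D=2]  = 8
W = -A - Y - 2·D  [with A=3, Y=8, D=2]  = -15
Without intervention: B = 2·D  [with D=2]  = 4; Y = B·D  [with B=4, D=2]  = 8; A = B·D  [with B=4, D=2]  = 8; W = -A - Y - 2·D  [with A=8, Y=8, D=2]  = -20.
Change = -15 − (-20) = 5.

5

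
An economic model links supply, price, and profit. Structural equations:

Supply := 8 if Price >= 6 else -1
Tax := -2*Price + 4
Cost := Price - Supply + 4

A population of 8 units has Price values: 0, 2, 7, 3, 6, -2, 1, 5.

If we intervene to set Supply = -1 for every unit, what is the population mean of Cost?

7.75

do(Supply=-1) breaks Supply's dependence on Price. With Supply=-1 fixed, Cost across the units is 5, 7, 12, 8, 11, 3, 6, 10, mean 7.75.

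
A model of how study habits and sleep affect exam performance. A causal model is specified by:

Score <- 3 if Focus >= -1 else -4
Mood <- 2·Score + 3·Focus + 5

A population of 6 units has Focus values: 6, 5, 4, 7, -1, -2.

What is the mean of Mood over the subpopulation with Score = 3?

23.6

Observing Score=3 restricts to units where Score's equation naturally yields 3: Focus ∈ {6, 5, 4, 7, -1}. In that subpopulation Mood = 29, 26, 23, 32, 8, mean 23.6.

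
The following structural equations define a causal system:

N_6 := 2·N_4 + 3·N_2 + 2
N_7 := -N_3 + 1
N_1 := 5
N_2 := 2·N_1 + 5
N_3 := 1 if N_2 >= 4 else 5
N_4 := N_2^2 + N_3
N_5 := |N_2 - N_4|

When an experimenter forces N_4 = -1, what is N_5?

Intervening sets N_4 = -1 and removes its equation (N_4 := N_2^2 + N_3).
N_2 = 2·N_1 + 5  [with N_1=5]  = 15
N_5 = |N_2 - N_4|  [with N_2=15, N_4=-1]  = 16

16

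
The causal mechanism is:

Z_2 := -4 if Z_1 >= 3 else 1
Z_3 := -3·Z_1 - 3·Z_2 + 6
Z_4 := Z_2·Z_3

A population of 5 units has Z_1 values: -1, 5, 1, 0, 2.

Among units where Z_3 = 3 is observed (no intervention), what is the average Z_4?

-4.5

Conditioning on Z_3=3 selects the 2 unit(s) with Z_1 ∈ {5, 0}. Their Z_4 values: -12, 3. Mean = -4.5.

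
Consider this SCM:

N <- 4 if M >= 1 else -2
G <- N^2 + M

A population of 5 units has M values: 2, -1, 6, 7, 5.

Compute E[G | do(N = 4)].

19.8

Every unit gets N=4 under the intervention. G values become 18, 15, 22, 23, 21; E[G|do(N=4)] = 19.8.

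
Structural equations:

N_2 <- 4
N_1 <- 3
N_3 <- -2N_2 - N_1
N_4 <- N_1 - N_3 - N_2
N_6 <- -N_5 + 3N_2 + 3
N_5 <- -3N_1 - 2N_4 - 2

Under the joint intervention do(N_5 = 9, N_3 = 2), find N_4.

-3

Under do(N_5 = 9, N_3 = 2), each intervened variable's structural equation is replaced by its fixed value.
N_4 = N_1 - N_3 - N_2  [with N_1=3, N_3=2, N_2=4]  = -3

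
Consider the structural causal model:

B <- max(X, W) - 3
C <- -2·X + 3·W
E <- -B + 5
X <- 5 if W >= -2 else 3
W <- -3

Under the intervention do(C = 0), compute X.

3

Under do(C=0), the mechanism C <- -2·X + 3·W is discarded; C is fixed at 0.
Since X is not a descendant of the intervened variable, it is unaffected.
X = 5 if W >= -2 else 3  [with W=-3]  = 3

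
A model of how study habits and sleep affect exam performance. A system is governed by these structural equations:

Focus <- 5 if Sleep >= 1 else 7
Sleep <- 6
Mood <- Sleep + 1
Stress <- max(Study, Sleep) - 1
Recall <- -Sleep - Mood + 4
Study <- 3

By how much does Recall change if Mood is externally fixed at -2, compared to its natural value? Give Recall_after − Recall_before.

9

The intervention breaks the incoming arrows to Mood: Mood <- Sleep + 1 no longer applies, and Mood = -2.
Recall = -Sleep - Mood + 4  [with Sleep=6, Mood=-2]  = 0
Without intervention: Mood = Sleep + 1  [with Sleep=6]  = 7; Recall = -Sleep - Mood + 4  [with Sleep=6, Mood=7]  = -9.
Change = 0 − (-9) = 9.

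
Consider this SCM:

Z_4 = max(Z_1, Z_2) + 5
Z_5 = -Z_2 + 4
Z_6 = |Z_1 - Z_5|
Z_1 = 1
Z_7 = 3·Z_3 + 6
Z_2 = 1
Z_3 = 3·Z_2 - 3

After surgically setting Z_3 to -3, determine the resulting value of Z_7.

The intervention breaks the incoming arrows to Z_3: Z_3 = 3·Z_2 - 3 no longer applies, and Z_3 = -3.
Z_7 = 3·Z_3 + 6  [with Z_3=-3]  = -3

-3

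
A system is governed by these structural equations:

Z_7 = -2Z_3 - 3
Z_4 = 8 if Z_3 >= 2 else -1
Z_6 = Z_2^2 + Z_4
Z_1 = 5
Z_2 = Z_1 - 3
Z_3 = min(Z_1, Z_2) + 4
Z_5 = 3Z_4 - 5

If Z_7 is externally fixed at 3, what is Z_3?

6

Intervening sets Z_7 = 3 and removes its equation (Z_7 = -2Z_3 - 3).
Z_3 is not downstream of the intervention, so its value is determined by the original equations.
Z_2 = Z_1 - 3  [with Z_1=5]  = 2
Z_3 = min(Z_1, Z_2) + 4  [with Z_1=5, Z_2=2]  = 6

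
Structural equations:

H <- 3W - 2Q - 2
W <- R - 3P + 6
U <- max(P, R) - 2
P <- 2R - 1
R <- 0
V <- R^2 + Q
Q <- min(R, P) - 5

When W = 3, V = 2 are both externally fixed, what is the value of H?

19

Under do(W = 3, V = 2), each intervened variable's structural equation is replaced by its fixed value.
P = 2R - 1  [with R=0]  = -1
Q = min(R, P) - 5  [with R=0, P=-1]  = -6
H = 3W - 2Q - 2  [with W=3, Q=-6]  = 19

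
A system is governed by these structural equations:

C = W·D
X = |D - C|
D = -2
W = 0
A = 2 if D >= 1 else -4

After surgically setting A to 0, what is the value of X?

The intervention breaks the incoming arrows to A: A = 2 if D >= 1 else -4 no longer applies, and A = 0.
Since X is not a descendant of the intervened variable, it is unaffected.
C = W·D  [with W=0, D=-2]  = 0
X = |D - C|  [with D=-2, C=0]  = 2

2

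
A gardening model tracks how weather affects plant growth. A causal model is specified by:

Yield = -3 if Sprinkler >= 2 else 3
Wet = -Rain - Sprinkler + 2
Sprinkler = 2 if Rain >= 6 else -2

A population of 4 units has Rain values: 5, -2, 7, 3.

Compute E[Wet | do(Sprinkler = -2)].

do(Sprinkler=-2) breaks Sprinkler's dependence on Rain. With Sprinkler=-2 fixed, Wet across the units is -1, 6, -3, 1, mean 0.75.

0.75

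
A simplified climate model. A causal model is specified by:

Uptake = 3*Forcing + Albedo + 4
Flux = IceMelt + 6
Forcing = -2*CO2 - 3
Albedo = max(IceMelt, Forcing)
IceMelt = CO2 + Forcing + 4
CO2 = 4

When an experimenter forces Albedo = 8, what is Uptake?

-21

Under do(Albedo=8), the mechanism Albedo = max(IceMelt, Forcing) is discarded; Albedo is fixed at 8.
Forcing = -2*CO2 - 3  [with CO2=4]  = -11
Uptake = 3*Forcing + Albedo + 4  [with Forcing=-11, Albedo=8]  = -21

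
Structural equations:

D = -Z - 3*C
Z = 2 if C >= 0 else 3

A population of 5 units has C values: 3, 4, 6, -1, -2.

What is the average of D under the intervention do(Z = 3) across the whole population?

-9

Under do(Z=3), Z's equation is replaced by Z=3 for every unit. Per-unit D: -12, -15, -21, 0, 3. Mean = -9.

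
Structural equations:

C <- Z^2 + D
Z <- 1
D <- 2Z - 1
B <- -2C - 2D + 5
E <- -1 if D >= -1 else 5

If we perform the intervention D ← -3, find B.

15

Under do(D=-3), the mechanism D <- 2Z - 1 is discarded; D is fixed at -3.
C = Z^2 + D  [with Z=1, D=-3]  = -2
B = -2C - 2D + 5  [with C=-2, D=-3]  = 15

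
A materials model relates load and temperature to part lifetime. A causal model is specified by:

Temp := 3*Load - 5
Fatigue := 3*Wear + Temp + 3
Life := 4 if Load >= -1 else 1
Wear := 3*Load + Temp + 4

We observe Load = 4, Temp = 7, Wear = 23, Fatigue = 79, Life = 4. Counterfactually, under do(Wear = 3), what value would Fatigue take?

19

The intervention breaks the incoming arrows to Wear: Wear := 3*Load + Temp + 4 no longer applies, and Wear = 3.
Temp = 3*Load - 5  [with Load=4]  = 7
Fatigue = 3*Wear + Temp + 3  [with Wear=3, Temp=7]  = 19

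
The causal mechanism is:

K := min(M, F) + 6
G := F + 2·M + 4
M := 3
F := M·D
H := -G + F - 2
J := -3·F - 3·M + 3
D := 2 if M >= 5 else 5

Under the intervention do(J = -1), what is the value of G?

The intervention breaks the incoming arrows to J: J := -3·F - 3·M + 3 no longer applies, and J = -1.
Since G is not a descendant of the intervened variable, it is unaffected.
D = 2 if M >= 5 else 5  [with M=3]  = 5
F = M·D  [with M=3, D=5]  = 15
G = F + 2·M + 4  [with F=15, M=3]  = 25

25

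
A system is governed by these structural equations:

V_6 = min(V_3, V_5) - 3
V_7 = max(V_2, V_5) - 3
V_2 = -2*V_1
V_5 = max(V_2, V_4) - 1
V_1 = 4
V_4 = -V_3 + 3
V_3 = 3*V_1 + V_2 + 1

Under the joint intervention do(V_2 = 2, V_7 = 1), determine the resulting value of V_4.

Under do(V_2 = 2, V_7 = 1), each intervened variable's structural equation is replaced by its fixed value.
V_3 = 3*V_1 + V_2 + 1  [with V_1=4, V_2=2]  = 15
V_4 = -V_3 + 3  [with V_3=15]  = -12

-12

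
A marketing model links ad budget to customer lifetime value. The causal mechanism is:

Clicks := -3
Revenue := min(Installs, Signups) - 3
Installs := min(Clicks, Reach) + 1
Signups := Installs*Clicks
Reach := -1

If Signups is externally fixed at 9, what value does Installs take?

-2

Under do(Signups=9), the mechanism Signups := Installs*Clicks is discarded; Signups is fixed at 9.
Since Installs is not a descendant of the intervened variable, it is unaffected.
Installs = min(Clicks, Reach) + 1  [with Clicks=-3, Reach=-1]  = -2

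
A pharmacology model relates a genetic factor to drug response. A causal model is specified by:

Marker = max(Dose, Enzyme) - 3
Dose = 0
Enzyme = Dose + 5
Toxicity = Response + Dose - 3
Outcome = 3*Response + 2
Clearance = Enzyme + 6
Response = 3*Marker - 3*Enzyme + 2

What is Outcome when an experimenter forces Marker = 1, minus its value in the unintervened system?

-9

The intervention breaks the incoming arrows to Marker: Marker = max(Dose, Enzyme) - 3 no longer applies, and Marker = 1.
Enzyme = Dose + 5  [with Dose=0]  = 5
Response = 3*Marker - 3*Enzyme + 2  [with Marker=1, Enzyme=5]  = -10
Outcome = 3*Response + 2  [with Response=-10]  = -28
Without intervention: Enzyme = Dose + 5  [with Dose=0]  = 5; Marker = max(Dose, Enzyme) - 3  [with Dose=0, Enzyme=5]  = 2; Response = 3*Marker - 3*Enzyme + 2  [with Marker=2, Enzyme=5]  = -7; Outcome = 3*Response + 2  [with Response=-7]  = -19.
Change = -28 − (-19) = -9.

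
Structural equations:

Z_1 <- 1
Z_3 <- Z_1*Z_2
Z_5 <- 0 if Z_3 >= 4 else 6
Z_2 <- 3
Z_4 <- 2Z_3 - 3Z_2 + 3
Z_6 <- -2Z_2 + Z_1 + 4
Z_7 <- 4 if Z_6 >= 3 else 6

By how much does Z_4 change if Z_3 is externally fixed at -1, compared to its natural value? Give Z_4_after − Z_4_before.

-8

The intervention breaks the incoming arrows to Z_3: Z_3 <- Z_1*Z_2 no longer applies, and Z_3 = -1.
Z_4 = 2Z_3 - 3Z_2 + 3  [with Z_3=-1, Z_2=3]  = -8
Without intervention: Z_3 = Z_1*Z_2  [with Z_1=1, Z_2=3]  = 3; Z_4 = 2Z_3 - 3Z_2 + 3  [with Z_3=3, Z_2=3]  = 0.
Change = -8 − 0 = -8.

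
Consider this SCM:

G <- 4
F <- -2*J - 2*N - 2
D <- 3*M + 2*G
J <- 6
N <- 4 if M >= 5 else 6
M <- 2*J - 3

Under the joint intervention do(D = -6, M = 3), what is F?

The joint intervention fixes D = -6, M = 3, removing each variable's own equation.
N = 4 if M >= 5 else 6  [with M=3]  = 6
F = -2*J - 2*N - 2  [with J=6, N=6]  = -26

-26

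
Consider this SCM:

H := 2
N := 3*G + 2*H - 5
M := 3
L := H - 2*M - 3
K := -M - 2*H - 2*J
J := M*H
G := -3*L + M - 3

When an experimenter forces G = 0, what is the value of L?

do(G=0) replaces the equation G := -3*L + M - 3 with the constant G = 0.
L is not downstream of the intervention, so its value is determined by the original equations.
L = H - 2*M - 3  [with H=2, M=3]  = -7

-7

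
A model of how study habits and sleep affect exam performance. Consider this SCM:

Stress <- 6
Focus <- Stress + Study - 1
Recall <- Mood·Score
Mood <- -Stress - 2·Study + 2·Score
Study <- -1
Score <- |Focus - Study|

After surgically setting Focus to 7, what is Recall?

96

The intervention breaks the incoming arrows to Focus: Focus <- Stress + Study - 1 no longer applies, and Focus = 7.
Score = |Focus - Study|  [with Focus=7, Study=-1]  = 8
Mood = -Stress - 2·Study + 2·Score  [with Stress=6, Study=-1, Score=8]  = 12
Recall = Mood·Score  [with Mood=12, Score=8]  = 96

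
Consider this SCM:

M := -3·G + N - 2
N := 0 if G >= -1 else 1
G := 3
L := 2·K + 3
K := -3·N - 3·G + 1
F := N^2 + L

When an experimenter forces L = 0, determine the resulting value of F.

0

Intervening sets L = 0 and removes its equation (L := 2·K + 3).
N = 0 if G >= -1 else 1  [with G=3]  = 0
F = N^2 + L  [with N=0, L=0]  = 0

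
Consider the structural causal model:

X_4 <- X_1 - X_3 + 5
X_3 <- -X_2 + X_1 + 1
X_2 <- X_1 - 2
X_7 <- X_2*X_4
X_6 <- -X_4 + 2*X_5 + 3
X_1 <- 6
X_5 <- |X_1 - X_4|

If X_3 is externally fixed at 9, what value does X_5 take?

4

do(X_3=9) replaces the equation X_3 <- -X_2 + X_1 + 1 with the constant X_3 = 9.
X_4 = X_1 - X_3 + 5  [with X_1=6, X_3=9]  = 2
X_5 = |X_1 - X_4|  [with X_1=6, X_4=2]  = 4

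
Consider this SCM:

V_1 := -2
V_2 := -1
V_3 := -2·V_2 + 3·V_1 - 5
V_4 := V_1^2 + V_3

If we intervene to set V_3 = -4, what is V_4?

0

The intervention breaks the incoming arrows to V_3: V_3 := -2·V_2 + 3·V_1 - 5 no longer applies, and V_3 = -4.
V_4 = V_1^2 + V_3  [with V_1=-2, V_3=-4]  = 0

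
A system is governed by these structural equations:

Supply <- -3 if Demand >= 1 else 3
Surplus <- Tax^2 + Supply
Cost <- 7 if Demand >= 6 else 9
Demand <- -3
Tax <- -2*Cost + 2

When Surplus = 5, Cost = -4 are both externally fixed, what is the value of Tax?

Under do(Surplus = 5, Cost = -4), each intervened variable's structural equation is replaced by its fixed value.
Tax = -2*Cost + 2  [with Cost=-4]  = 10

10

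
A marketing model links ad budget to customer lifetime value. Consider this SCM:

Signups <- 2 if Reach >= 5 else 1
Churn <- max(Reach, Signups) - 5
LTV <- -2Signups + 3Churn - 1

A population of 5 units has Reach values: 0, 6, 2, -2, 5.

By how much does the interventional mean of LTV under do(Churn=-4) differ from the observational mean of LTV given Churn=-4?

Every unit gets Churn=-4 under the intervention. LTV values become -15, -17, -15, -15, -17; E[LTV|do(Churn=-4)] = -15.8.
E[LTV|Churn=-4] averages over only the 2 units with Churn=-4 (Reach = 0, -2): LTV = -15, -15, mean -15.
Difference = -15.8 − (-15) = -0.8.

-0.8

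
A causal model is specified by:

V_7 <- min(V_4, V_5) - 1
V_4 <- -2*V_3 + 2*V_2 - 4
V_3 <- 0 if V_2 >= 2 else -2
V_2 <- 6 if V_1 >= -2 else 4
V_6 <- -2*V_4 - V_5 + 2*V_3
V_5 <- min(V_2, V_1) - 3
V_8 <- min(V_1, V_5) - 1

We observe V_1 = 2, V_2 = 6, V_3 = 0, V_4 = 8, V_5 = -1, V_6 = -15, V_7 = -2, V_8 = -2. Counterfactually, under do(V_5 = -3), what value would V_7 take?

Under do(V_5=-3), the mechanism V_5 <- min(V_2, V_1) - 3 is discarded; V_5 is fixed at -3.
V_2 = 6 if V_1 >= -2 else 4  [with V_1=2]  = 6
V_3 = 0 if V_2 >= 2 else -2  [with V_2=6]  = 0
V_4 = -2*V_3 + 2*V_2 - 4  [with V_3=0, V_2=6]  = 8
V_7 = min(V_4, V_5) - 1  [with V_4=8, V_5=-3]  = -4

-4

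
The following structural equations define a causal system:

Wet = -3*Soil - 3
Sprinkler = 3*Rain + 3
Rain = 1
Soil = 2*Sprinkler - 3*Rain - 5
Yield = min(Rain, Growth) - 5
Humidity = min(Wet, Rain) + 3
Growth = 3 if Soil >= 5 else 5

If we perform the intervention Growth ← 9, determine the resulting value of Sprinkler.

Under do(Growth=9), the mechanism Growth = 3 if Soil >= 5 else 5 is discarded; Growth is fixed at 9.
No directed path runs from Growth to Sprinkler, so Sprinkler keeps its natural value.
Sprinkler = 3*Rain + 3  [with Rain=1]  = 6

6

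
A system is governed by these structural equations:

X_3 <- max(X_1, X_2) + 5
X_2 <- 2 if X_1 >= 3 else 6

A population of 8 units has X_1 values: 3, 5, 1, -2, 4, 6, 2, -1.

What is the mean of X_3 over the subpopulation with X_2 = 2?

9.5

Conditioning on X_2=2 selects the 4 unit(s) with X_1 ∈ {3, 5, 4, 6}. Their X_3 values: 8, 10, 9, 11. Mean = 9.5.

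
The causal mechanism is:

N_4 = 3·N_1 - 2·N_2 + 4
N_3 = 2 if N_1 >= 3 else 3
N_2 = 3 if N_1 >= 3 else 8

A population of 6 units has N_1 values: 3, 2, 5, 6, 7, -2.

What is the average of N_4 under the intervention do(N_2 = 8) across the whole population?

Every unit gets N_2=8 under the intervention. N_4 values become -3, -6, 3, 6, 9, -18; E[N_4|do(N_2=8)] = -1.5.

-1.5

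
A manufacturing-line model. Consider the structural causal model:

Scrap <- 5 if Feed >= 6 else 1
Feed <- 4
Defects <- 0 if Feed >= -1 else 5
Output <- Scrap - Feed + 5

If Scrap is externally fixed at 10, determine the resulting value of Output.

11

The intervention breaks the incoming arrows to Scrap: Scrap <- 5 if Feed >= 6 else 1 no longer applies, and Scrap = 10.
Output = Scrap - Feed + 5  [with Scrap=10, Feed=4]  = 11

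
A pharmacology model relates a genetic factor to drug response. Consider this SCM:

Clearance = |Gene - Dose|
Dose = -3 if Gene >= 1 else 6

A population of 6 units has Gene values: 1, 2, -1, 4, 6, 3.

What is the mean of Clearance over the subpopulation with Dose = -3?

6.2

E[Clearance|Dose=-3] averages over only the 5 units with Dose=-3 (Gene = 1, 2, 4, 6, 3): Clearance = 4, 5, 7, 9, 6, mean 6.2.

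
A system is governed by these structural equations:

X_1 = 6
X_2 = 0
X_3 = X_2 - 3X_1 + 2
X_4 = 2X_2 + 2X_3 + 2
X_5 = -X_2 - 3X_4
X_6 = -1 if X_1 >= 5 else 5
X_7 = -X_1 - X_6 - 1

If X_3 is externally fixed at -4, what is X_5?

18

do(X_3=-4) replaces the equation X_3 = X_2 - 3X_1 + 2 with the constant X_3 = -4.
X_4 = 2X_2 + 2X_3 + 2  [with X_2=0, X_3=-4]  = -6
X_5 = -X_2 - 3X_4  [with X_2=0, X_4=-6]  = 18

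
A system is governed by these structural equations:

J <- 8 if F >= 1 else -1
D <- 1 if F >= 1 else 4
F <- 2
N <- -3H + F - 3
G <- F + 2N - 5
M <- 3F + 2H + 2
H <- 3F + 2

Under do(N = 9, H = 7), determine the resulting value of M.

Setting N = 9, H = 7 by intervention discards those variables' equations.
M = 3F + 2H + 2  [with F=2, H=7]  = 22

22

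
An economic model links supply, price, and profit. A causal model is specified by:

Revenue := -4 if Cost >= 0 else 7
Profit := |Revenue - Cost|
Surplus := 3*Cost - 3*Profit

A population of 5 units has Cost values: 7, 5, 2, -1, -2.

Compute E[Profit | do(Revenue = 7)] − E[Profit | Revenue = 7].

Every unit gets Revenue=7 under the intervention. Profit values become 0, 2, 5, 8, 9; E[Profit|do(Revenue=7)] = 4.8.
Observing Revenue=7 restricts to units where Revenue's equation naturally yields 7: Cost ∈ {-1, -2}. In that subpopulation Profit = 8, 9, mean 8.5.
Difference = 4.8 − 8.5 = -3.7.

-3.7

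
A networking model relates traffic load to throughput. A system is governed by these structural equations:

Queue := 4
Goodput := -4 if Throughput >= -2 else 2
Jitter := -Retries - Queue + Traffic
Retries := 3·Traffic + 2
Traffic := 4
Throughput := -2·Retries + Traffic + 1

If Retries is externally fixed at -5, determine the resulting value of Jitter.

5

The intervention breaks the incoming arrows to Retries: Retries := 3·Traffic + 2 no longer applies, and Retries = -5.
Jitter = -Retries - Queue + Traffic  [with Retries=-5, Queue=4, Traffic=4]  = 5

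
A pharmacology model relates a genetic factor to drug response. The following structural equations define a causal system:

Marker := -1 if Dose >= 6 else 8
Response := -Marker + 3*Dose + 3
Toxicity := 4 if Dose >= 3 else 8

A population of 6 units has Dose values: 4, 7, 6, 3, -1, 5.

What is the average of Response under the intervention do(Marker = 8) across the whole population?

7

The intervention sets Marker=8 in all 6 units regardless of Dose. Recomputing Response per unit gives 7, 16, 13, 4, -8, 10; average 7.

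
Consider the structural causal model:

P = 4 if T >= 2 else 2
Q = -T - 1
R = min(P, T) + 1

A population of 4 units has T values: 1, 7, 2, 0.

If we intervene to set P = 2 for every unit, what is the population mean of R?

Under do(P=2), P's equation is replaced by P=2 for every unit. Per-unit R: 2, 3, 3, 1. Mean = 2.25.

2.25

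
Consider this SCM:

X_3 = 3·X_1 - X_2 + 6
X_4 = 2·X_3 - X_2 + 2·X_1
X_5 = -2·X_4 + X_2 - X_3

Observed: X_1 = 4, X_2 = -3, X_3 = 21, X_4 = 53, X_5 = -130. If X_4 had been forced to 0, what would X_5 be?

Intervening sets X_4 = 0 and removes its equation (X_4 = 2·X_3 - X_2 + 2·X_1).
X_3 = 3·X_1 - X_2 + 6  [with X_1=4, X_2=-3]  = 21
X_5 = -2·X_4 + X_2 - X_3  [with X_4=0, X_2=-3, X_3=21]  = -24

-24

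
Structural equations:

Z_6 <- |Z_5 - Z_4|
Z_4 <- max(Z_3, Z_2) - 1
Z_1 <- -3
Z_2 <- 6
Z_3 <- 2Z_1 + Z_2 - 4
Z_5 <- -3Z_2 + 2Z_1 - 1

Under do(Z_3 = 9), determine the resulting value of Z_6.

33

The intervention breaks the incoming arrows to Z_3: Z_3 <- 2Z_1 + Z_2 - 4 no longer applies, and Z_3 = 9.
Z_4 = max(Z_3, Z_2) - 1  [with Z_3=9, Z_2=6]  = 8
Z_5 = -3Z_2 + 2Z_1 - 1  [with Z_2=6, Z_1=-3]  = -25
Z_6 = |Z_5 - Z_4|  [with Z_5=-25, Z_4=8]  = 33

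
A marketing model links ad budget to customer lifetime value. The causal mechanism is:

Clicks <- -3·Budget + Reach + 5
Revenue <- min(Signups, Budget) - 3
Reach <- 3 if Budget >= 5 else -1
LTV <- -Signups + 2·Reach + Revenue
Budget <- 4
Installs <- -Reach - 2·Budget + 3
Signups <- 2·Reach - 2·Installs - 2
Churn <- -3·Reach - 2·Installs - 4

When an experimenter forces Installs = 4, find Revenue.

The intervention breaks the incoming arrows to Installs: Installs <- -Reach - 2·Budget + 3 no longer applies, and Installs = 4.
Reach = 3 if Budget >= 5 else -1  [with Budget=4]  = -1
Signups = 2·Reach - 2·Installs - 2  [with Reach=-1, Installs=4]  = -12
Revenue = min(Signups, Budget) - 3  [with Signups=-12, Budget=4]  = -15

-15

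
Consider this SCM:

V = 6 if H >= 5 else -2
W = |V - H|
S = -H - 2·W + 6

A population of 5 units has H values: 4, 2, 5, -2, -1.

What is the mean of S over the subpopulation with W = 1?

2

Observing W=1 restricts to units where W's equation naturally yields 1: H ∈ {5, -1}. In that subpopulation S = -1, 5, mean 2.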